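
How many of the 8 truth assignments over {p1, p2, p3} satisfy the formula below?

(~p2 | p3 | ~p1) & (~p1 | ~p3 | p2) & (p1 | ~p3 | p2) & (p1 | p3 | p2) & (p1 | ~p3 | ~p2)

There are 2^3 = 8 truth assignments over (p1, p2, p3).
Check each against the 5 clauses (columns in the order p1, p2, p3):
  F F F  ✗ fails (p1 | p3 | p2)
  F F T  ✗ fails (p1 | ~p3 | p2)
  F T F  ✓ satisfies all
  F T T  ✗ fails (p1 | ~p3 | ~p2)
  T F F  ✓ satisfies all
  T F T  ✗ fails (~p1 | ~p3 | p2)
  T T F  ✗ fails (~p2 | p3 | ~p1)
  T T T  ✓ satisfies all
3 of the 8 rows are models.

3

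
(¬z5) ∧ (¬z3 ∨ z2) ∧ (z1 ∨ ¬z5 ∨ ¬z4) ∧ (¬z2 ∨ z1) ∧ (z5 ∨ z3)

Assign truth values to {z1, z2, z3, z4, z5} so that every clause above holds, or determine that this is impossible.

Unit clause (¬z5) forces z5 = False.
Unit clause (z3) forces z3 = True.
Unit clause (z2) forces z2 = True.
Unit clause (z1) forces z1 = True.
No clause remains; z4 is free.

z1 ↦ True, z2 ↦ True, z3 ↦ True, z4 ↦ False, z5 ↦ False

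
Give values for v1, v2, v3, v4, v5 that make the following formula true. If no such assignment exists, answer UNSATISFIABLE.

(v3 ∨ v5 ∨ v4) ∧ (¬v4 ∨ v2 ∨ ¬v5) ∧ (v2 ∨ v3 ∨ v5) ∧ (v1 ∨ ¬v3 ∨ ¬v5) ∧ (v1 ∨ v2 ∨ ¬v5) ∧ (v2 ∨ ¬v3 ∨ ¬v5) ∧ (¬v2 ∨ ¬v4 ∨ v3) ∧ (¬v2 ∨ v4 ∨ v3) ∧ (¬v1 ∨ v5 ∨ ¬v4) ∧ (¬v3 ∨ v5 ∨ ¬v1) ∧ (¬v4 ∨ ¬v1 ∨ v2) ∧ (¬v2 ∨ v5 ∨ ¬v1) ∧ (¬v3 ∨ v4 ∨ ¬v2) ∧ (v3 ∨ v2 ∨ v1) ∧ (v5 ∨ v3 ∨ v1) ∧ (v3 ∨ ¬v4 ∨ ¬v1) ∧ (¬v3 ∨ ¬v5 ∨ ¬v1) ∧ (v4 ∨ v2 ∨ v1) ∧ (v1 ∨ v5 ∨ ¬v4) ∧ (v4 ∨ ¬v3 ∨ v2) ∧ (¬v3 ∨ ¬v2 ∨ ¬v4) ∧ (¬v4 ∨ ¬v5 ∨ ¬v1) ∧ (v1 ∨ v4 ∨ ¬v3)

Suppose v3 = False.
Suppose v5 = True.
Suppose v4 = False.
The clause (¬v2) is unit, so v2 = False.
The clause (v1) is unit, so v1 = True.
Every clause now holds.

v1 ↦ True; v2 ↦ False; v3 ↦ False; v4 ↦ False; v5 ↦ True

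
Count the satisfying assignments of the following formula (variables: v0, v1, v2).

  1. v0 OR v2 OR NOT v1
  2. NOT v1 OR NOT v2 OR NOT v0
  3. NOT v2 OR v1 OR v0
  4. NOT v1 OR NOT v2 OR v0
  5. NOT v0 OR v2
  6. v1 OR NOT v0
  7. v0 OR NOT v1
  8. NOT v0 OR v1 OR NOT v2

1

There are 2^3 = 8 truth assignments over (v0, v1, v2).
Check each against the 8 clauses (columns in the order v0, v1, v2):
  F F F  ✓ satisfies all
  F F T  ✗ fails (NOT v2 OR v1 OR v0)
  F T F  ✗ fails (v0 OR v2 OR NOT v1)
  F T T  ✗ fails (NOT v1 OR NOT v2 OR v0)
  T F F  ✗ fails (NOT v0 OR v2)
  T F T  ✗ fails (v1 OR NOT v0)
  T T F  ✗ fails (NOT v0 OR v2)
  T T T  ✗ fails (NOT v1 OR NOT v2 OR NOT v0)
1 of the 8 rows is a model.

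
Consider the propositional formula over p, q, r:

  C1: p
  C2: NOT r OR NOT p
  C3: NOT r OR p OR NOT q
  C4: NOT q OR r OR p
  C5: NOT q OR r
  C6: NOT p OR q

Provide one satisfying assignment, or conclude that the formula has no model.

UNSATISFIABLE

The clause (p) is unit, so p = true.
The clause (NOT r) is unit, so r = false.
The clause (NOT q) is unit, so q = false.
Now (q) is unsatisfied and unit — conflict.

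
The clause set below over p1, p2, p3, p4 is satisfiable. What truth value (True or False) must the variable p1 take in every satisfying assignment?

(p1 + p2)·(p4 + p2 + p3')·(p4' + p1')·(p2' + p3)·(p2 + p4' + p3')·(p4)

Suppose p1 = 1.
Unit clause (p4') forces p4 = 0.
But (p4) is also a unit clause — contradiction.
So every satisfying assignment has p1 = False.

False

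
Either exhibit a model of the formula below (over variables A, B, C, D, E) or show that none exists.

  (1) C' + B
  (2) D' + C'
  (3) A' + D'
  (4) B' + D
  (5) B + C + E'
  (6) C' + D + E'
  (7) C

Unit clause (C) forces C = 1.
Unit clause (B) forces B = 1.
Unit clause (D') forces D = 0.
But (D) is also a unit clause — contradiction.

UNSATISFIABLE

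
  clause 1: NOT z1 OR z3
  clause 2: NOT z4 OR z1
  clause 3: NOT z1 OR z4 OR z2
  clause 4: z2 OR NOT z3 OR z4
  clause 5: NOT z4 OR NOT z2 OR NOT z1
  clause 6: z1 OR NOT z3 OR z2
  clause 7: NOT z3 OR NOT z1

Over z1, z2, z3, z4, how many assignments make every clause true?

3

There are 2^4 = 16 truth assignments over (z1, z2, z3, z4).
Check each against the 7 clauses (columns in the order z1, z2, z3, z4):
  F F F F  ✓ satisfies all
  F F F T  ✗ fails (NOT z4 OR z1)
  F F T F  ✗ fails (z2 OR NOT z3 OR z4)
  F F T T  ✗ fails (NOT z4 OR z1)
  F T F F  ✓ satisfies all
  F T F T  ✗ fails (NOT z4 OR z1)
  F T T F  ✓ satisfies all
  F T T T  ✗ fails (NOT z4 OR z1)
  T F F F  ✗ fails (NOT z1 OR z3)
  T F F T  ✗ fails (NOT z1 OR z3)
  T F T F  ✗ fails (NOT z1 OR z4 OR z2)
  T F T T  ✗ fails (NOT z3 OR NOT z1)
  T T F F  ✗ fails (NOT z1 OR z3)
  T T F T  ✗ fails (NOT z1 OR z3)
  T T T F  ✗ fails (NOT z3 OR NOT z1)
  T T T T  ✗ fails (NOT z4 OR NOT z2 OR NOT z1)
3 of the 16 rows are models.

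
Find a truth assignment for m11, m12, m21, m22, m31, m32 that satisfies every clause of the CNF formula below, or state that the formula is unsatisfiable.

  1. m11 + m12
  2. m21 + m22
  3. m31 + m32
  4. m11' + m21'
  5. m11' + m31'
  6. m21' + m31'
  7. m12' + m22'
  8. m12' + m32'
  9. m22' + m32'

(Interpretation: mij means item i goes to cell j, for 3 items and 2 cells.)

Suppose m11 = 1.
(m21') alone gives m21 = 0.
(m22) alone gives m22 = 1.
(m31') alone gives m31 = 0.
(m32) alone gives m32 = 1.
But (m32') is also a unit clause — contradiction.
So m11 must be the other value — set m11 = 0.
(m12) alone gives m12 = 1.
(m22') alone gives m22 = 0.
(m21) alone gives m21 = 1.
(m31') alone gives m31 = 0.
(m32) alone gives m32 = 1.
But (m32') is also a unit clause — contradiction.
Either choice for m11 ends in contradiction.

UNSATISFIABLE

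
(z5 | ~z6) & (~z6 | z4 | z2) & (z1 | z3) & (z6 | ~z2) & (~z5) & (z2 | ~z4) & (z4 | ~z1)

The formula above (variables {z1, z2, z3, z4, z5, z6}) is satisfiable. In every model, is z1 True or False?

False

Suppose z1 = 1.
The clause (~z5) is unit, so z5 = 0.
The clause (~z6) is unit, so z6 = 0.
The clause (~z2) is unit, so z2 = 0.
The clause (~z4) is unit, so z4 = 0.
Now (z4) is unsatisfied and unit — conflict.
So every satisfying assignment has z1 = False.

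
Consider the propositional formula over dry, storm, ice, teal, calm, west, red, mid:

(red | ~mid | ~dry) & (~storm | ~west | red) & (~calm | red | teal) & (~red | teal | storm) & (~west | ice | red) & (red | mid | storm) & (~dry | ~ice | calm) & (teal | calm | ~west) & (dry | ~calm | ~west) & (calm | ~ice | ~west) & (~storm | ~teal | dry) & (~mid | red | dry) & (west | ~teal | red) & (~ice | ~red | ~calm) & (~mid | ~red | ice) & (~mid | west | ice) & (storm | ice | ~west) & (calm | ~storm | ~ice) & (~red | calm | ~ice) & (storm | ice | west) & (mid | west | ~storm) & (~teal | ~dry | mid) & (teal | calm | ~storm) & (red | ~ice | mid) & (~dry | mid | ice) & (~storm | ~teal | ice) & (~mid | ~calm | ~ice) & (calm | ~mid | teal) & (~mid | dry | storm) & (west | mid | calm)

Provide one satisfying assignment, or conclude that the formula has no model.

Suppose red = 1.
Suppose teal = 1.
Suppose storm = 0.
Suppose ice = 0.
(~mid) alone gives mid = 0.
(~west) alone gives west = 0.
But (west) is also a unit clause — contradiction.
That branch fails; take ice = 1 instead.
(~calm) alone gives calm = 0.
But (calm) is also a unit clause — contradiction.
Either choice for ice ends in contradiction.
That branch fails; take storm = 1 instead.
(dry) alone gives dry = 1.
(mid) alone gives mid = 1.
(ice) alone gives ice = 1.
(calm) alone gives calm = 1.
But (~calm) is also a unit clause — contradiction.
Either choice for storm ends in contradiction.
That branch fails; take teal = 0 instead.
(storm) alone gives storm = 1.
(calm) alone gives calm = 1.
(~ice) alone gives ice = 0.
(~mid) alone gives mid = 0.
(west) alone gives west = 1.
(dry) alone gives dry = 1.
But (~dry) is also a unit clause — contradiction.
Either choice for teal ends in contradiction.
That branch fails; take red = 0 instead.
Suppose mid = 0.
(storm) alone gives storm = 1.
(~west) alone gives west = 0.
But (west) is also a unit clause — contradiction.
That branch fails; take mid = 1 instead.
(~dry) alone gives dry = 0.
But (dry) is also a unit clause — contradiction.
Either choice for mid ends in contradiction.
Either choice for red ends in contradiction.

UNSATISFIABLE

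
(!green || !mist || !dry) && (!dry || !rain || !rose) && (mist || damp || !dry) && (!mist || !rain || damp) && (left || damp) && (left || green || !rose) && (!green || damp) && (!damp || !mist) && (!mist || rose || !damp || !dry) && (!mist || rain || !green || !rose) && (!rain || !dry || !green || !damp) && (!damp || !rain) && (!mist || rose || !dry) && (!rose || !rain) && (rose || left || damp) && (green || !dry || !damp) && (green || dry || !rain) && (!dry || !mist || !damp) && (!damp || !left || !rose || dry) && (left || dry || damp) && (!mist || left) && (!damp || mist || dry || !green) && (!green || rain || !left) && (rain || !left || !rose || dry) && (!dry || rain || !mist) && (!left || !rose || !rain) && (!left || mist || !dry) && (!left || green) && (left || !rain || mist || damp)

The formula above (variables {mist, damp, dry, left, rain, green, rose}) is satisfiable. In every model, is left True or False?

False

Suppose left = true.
(green) alone gives green = true.
(damp) alone gives damp = true.
(!mist) alone gives mist = false.
(!rain) alone gives rain = false.
That conflicts with the unit clause (rain).
So every satisfying assignment has left = False.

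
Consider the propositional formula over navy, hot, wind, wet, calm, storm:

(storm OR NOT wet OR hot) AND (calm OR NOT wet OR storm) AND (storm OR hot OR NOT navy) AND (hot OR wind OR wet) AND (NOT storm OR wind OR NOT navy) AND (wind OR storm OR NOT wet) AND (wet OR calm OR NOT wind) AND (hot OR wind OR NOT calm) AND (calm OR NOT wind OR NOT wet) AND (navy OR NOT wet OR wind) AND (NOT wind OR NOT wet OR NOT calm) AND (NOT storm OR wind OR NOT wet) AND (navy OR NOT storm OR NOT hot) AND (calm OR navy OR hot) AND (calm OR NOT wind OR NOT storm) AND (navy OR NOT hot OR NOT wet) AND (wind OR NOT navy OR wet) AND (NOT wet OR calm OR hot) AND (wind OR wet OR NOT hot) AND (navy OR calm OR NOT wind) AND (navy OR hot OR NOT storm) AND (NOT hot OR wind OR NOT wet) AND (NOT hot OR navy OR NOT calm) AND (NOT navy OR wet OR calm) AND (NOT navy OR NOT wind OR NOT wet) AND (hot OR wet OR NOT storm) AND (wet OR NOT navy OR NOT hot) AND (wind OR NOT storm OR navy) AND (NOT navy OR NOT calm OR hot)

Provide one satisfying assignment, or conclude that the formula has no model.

navy=false,  hot=false,  wind=true,  wet=false,  calm=true,  storm=false

Try storm = false.
Try wet = false.
Try hot = false.
(NOT navy) alone gives navy = false.
(wind) alone gives wind = true.
(calm) alone gives calm = true.
Every clause now holds.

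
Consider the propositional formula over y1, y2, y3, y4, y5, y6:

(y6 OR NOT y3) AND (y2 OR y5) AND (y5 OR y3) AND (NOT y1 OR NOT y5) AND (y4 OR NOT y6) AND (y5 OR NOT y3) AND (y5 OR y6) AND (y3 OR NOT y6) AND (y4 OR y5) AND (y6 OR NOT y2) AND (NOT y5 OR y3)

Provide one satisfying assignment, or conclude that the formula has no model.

Suppose y6 = true.
From the singleton clause (y4), y4 = true.
From the singleton clause (y3), y3 = true.
From the singleton clause (y5), y5 = true.
From the singleton clause (NOT y1), y1 = false.
Every clause is now satisfied; y2 is unconstrained.

y1 ↦ false; y2 ↦ false; y3 ↦ true; y4 ↦ true; y5 ↦ true; y6 ↦ true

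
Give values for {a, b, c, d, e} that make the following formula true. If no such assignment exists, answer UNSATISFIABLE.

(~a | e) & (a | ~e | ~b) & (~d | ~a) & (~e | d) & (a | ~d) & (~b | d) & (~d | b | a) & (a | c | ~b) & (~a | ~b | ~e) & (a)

From the singleton clause (a), a = 1.
From the singleton clause (e), e = 1.
From the singleton clause (~d), d = 0.
But (d) is also a unit clause — contradiction.

UNSATISFIABLE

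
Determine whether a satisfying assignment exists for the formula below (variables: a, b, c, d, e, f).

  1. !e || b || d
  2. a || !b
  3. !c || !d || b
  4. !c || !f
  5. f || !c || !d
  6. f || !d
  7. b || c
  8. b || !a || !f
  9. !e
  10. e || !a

Satisfiable

(!e) alone gives e = false.
(!a) alone gives a = false.
(!b) alone gives b = false.
(c) alone gives c = true.
(!d) alone gives d = false.
(!f) alone gives f = false.
All clauses are satisfied.
A satisfying assignment: a: false, b: false, c: true, d: false, e: false, f: false.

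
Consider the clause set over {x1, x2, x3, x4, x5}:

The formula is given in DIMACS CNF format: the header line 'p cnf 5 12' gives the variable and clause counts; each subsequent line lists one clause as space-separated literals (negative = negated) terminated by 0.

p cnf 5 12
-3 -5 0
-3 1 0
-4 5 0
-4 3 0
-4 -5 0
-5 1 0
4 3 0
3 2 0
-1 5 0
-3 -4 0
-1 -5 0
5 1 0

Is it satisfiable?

Unsatisfiable

Suppose x3 = False.
(¬x4) alone gives x4 = False.
But (x4) is also a unit clause — contradiction.
So x3 must be the other value — set x3 = True.
(¬x5) alone gives x5 = False.
(x1) alone gives x1 = True.
But (¬x1) is also a unit clause — contradiction.
Either choice for x3 ends in contradiction.
No assignment satisfies every clause.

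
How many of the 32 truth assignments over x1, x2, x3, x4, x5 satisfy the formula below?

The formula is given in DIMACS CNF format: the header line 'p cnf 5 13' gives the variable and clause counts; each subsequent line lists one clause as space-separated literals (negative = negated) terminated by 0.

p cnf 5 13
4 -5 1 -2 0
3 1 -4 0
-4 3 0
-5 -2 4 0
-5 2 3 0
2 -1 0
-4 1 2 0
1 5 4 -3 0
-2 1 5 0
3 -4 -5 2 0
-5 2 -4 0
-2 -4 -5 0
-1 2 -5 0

There are 2^5 = 32 truth assignments over (x1, x2, x3, x4, x5).
Split on x2. With x2 = True, the clauses containing x2 are satisfied and ¬x2 drops from the rest; 3 of the 2^4 = 16 assignments to the other variables satisfy what remains.
With x2 = False, by the same count on the reduced clause set, 2 assignments work.
Total: 3 + 2 = 5.

5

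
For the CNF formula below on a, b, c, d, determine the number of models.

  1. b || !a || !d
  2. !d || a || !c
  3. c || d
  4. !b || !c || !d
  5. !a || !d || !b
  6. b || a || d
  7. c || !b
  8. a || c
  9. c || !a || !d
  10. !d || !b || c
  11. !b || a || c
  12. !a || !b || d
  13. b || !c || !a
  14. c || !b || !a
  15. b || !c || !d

1

There are 2^4 = 16 truth assignments over (a, b, c, d).
Split on b. With b = true, the clauses containing b are satisfied and !b drops from the rest; 1 of the 2^3 = 8 assignments to the other variables satisfy what remains.
With b = false, by the same count on the reduced clause set, 0 assignments work.
(One model: a=F, b=T, c=T, d=F.)
Total: 1 + 0 = 1.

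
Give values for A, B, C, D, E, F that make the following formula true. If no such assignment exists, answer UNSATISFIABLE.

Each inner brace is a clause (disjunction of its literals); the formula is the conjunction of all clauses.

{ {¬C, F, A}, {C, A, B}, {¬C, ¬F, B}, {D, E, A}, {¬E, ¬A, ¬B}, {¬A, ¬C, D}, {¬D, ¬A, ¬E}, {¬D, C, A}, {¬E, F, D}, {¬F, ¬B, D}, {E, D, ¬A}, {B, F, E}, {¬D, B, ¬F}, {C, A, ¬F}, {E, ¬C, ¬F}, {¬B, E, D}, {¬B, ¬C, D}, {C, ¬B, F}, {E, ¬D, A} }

A: True, B: True, C: True, D: True, E: False, F: False

Branch on C: set C = True.
Branch on F: set F = False.
Unit clause (A) forces A = True.
Unit clause (D) forces D = True.
Unit clause (¬E) forces E = False.
Unit clause (B) forces B = True.
Every clause now holds.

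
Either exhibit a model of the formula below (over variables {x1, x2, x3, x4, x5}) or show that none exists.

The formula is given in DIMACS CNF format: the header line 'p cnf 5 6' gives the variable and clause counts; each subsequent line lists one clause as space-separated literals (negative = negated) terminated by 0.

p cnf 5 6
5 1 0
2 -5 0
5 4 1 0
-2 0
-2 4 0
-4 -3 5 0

x1=True,  x2=False,  x3=False,  x4=True,  x5=False

(¬x2) alone gives x2 = False.
(¬x5) alone gives x5 = False.
(x1) alone gives x1 = True.
Case x4 = True:
(¬x3) alone gives x3 = False.
All clauses are satisfied.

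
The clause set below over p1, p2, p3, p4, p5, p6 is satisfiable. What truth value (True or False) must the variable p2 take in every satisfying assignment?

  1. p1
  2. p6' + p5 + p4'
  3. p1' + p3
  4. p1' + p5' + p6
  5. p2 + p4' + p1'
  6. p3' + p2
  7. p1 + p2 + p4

Suppose p2 = 0.
Unit clause (p1) forces p1 = 1.
Unit clause (p3) forces p3 = 1.
That conflicts with the unit clause (p3').
So every satisfying assignment has p2 = True.

True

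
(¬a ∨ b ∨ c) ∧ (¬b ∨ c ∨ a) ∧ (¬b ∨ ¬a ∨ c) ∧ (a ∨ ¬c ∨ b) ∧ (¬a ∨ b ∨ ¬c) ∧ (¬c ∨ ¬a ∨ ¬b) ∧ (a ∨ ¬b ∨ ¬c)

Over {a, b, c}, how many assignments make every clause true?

1

There are 2^3 = 8 truth assignments over (a, b, c).
Check each against the 7 clauses (columns in the order a, b, c):
  F F F  ✓ satisfies all
  F F T  ✗ fails (a ∨ ¬c ∨ b)
  F T F  ✗ fails (¬b ∨ c ∨ a)
  F T T  ✗ fails (a ∨ ¬b ∨ ¬c)
  T F F  ✗ fails (¬a ∨ b ∨ c)
  T F T  ✗ fails (¬a ∨ b ∨ ¬c)
  T T F  ✗ fails (¬b ∨ ¬a ∨ c)
  T T T  ✗ fails (¬c ∨ ¬a ∨ ¬b)
1 of the 8 rows is a model.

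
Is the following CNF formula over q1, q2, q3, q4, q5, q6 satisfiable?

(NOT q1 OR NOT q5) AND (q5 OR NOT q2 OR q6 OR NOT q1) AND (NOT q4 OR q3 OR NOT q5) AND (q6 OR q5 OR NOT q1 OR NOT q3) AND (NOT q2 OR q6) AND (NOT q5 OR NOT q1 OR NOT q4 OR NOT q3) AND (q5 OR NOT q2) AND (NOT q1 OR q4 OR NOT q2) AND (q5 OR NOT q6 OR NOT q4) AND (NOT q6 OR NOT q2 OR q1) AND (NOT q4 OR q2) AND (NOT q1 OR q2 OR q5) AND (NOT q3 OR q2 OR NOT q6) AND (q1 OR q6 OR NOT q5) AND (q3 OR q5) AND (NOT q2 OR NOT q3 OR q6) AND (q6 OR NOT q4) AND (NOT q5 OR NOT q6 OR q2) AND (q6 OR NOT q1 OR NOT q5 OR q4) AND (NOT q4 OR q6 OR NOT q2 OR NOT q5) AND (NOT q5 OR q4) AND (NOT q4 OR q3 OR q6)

Suppose q1 = false.
Suppose q2 = false.
(NOT q4) alone gives q4 = false.
(NOT q5) alone gives q5 = false.
(q3) alone gives q3 = true.
(NOT q6) alone gives q6 = false.
Every clause now holds.
A satisfying assignment: q1: false,  q2: false,  q3: true,  q4: false,  q5: false,  q6: false.

Satisfiable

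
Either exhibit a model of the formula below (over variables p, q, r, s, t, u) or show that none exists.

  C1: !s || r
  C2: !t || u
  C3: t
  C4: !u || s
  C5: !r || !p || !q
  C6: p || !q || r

p=true; q=false; r=true; s=true; t=true; u=true

From the singleton clause (t), t = true.
From the singleton clause (u), u = true.
From the singleton clause (s), s = true.
From the singleton clause (r), r = true.
Branch on p: set p = true.
From the singleton clause (!q), q = false.
Every clause now holds.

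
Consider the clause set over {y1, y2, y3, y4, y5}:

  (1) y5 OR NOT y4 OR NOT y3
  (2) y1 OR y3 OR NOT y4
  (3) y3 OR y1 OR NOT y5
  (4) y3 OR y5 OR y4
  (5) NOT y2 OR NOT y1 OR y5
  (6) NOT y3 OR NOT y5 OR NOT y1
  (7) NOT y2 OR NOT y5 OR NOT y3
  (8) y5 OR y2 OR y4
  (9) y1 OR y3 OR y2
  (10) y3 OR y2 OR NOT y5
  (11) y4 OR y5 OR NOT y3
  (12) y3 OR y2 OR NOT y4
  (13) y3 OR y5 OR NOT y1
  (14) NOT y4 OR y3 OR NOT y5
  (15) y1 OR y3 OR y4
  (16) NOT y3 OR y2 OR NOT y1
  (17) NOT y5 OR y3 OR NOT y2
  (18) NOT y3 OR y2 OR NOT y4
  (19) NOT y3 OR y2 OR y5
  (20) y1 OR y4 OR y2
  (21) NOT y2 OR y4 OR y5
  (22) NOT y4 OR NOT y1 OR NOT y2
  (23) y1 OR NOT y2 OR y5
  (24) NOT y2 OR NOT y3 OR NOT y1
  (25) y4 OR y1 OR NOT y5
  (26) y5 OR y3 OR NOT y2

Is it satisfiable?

Try y5 = true.
Try y3 = true.
(NOT y1) alone gives y1 = false.
(NOT y2) alone gives y2 = false.
(NOT y4) alone gives y4 = false.
But (y4) is also a unit clause — contradiction.
So y3 must be the other value — set y3 = false.
(y1) alone gives y1 = true.
(y2) alone gives y2 = true.
But (NOT y2) is also a unit clause — contradiction.
Both values of y3 lead to a conflict.
So y5 must be the other value — set y5 = false.
Try y4 = false.
(y3) alone gives y3 = true.
But (NOT y3) is also a unit clause — contradiction.
So y4 must be the other value — set y4 = true.
(NOT y3) alone gives y3 = false.
(y1) alone gives y1 = true.
But (NOT y1) is also a unit clause — contradiction.
Both values of y4 lead to a conflict.
Both values of y5 lead to a conflict.
No assignment satisfies every clause.

Unsatisfiable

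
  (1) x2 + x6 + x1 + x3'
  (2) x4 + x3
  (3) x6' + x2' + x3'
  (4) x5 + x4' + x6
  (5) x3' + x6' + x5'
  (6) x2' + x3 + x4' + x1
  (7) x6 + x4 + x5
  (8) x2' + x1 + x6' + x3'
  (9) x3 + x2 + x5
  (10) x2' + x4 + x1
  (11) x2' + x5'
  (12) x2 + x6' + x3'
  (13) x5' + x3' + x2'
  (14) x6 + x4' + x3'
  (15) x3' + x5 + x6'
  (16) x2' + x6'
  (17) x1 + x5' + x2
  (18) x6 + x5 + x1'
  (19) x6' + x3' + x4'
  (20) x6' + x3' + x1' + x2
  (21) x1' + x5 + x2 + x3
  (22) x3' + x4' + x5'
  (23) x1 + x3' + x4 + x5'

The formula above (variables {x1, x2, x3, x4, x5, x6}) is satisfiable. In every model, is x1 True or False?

Suppose x1 = 0.
Branch on x4: set x4 = 1.
Branch on x5: set x5 = 1.
The clause (x2') is unit, so x2 = 0.
But (x2) is also a unit clause — contradiction.
Undo x5 and try x5 = 0.
The clause (x6) is unit, so x6 = 1.
The clause (x3') is unit, so x3 = 0.
The clause (x2') is unit, so x2 = 0.
But (x2) is also a unit clause — contradiction.
Neither x5 = 1 nor x5 = 0 works.
Undo x4 and try x4 = 0.
The clause (x3) is unit, so x3 = 1.
The clause (x2') is unit, so x2 = 0.
The clause (x6) is unit, so x6 = 1.
But (x6') is also a unit clause — contradiction.
Neither x4 = 1 nor x4 = 0 works.
So every satisfying assignment has x1 = True.

True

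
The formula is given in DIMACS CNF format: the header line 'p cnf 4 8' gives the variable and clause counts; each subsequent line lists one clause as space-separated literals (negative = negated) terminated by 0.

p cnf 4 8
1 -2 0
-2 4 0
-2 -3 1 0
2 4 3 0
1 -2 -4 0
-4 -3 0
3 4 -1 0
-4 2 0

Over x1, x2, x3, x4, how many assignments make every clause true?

3

There are 2^4 = 16 truth assignments over (x1, x2, x3, x4).
Check each against the 8 clauses (columns in the order x1, x2, x3, x4):
  F F F F  ✗ fails (x2 ∨ x4 ∨ x3)
  F F F T  ✗ fails (¬x4 ∨ x2)
  F F T F  ✓ satisfies all
  F F T T  ✗ fails (¬x4 ∨ ¬x3)
  F T F F  ✗ fails (x1 ∨ ¬x2)
  F T F T  ✗ fails (x1 ∨ ¬x2)
  F T T F  ✗ fails (x1 ∨ ¬x2)
  F T T T  ✗ fails (x1 ∨ ¬x2)
  T F F F  ✗ fails (x2 ∨ x4 ∨ x3)
  T F F T  ✗ fails (¬x4 ∨ x2)
  T F T F  ✓ satisfies all
  T F T T  ✗ fails (¬x4 ∨ ¬x3)
  T T F F  ✗ fails (¬x2 ∨ x4)
  T T F T  ✓ satisfies all
  T T T F  ✗ fails (¬x2 ∨ x4)
  T T T T  ✗ fails (¬x4 ∨ ¬x3)
3 of the 16 rows are models.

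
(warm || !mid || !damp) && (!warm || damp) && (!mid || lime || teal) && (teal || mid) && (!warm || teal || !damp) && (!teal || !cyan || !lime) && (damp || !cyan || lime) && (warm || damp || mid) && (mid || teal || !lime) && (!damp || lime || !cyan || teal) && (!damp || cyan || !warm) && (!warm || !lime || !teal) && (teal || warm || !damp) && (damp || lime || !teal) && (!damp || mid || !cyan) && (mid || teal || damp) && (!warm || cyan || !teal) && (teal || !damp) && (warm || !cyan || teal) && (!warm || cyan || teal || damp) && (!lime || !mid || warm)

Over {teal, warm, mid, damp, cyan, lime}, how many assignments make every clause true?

There are 2^6 = 64 truth assignments over (teal, warm, mid, damp, cyan, lime).
Split on lime. With lime = true, the clauses containing lime are satisfied and !lime drops from the rest; 1 of the 2^5 = 32 assignments to the other variables satisfy what remains.
With lime = false, by the same count on the reduced clause set, 2 assignments work.
(One model: teal=T, warm=F, mid=F, damp=T, cyan=F, lime=F.)
Total: 1 + 2 = 3.

3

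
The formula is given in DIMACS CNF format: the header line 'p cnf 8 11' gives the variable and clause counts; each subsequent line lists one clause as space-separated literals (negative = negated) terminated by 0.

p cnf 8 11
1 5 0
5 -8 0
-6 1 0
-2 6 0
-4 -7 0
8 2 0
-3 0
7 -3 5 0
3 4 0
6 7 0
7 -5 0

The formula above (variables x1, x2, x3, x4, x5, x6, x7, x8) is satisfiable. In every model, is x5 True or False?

False

Suppose x5 = True.
The clause (¬x3) is unit, so x3 = False.
The clause (x4) is unit, so x4 = True.
The clause (¬x7) is unit, so x7 = False.
That conflicts with the unit clause (x7).
So every satisfying assignment has x5 = False.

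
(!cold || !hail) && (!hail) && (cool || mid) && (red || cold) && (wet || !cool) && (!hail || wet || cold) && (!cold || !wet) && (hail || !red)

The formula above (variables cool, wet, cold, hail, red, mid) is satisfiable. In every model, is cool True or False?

False

Suppose cool = true.
The clause (!hail) is unit, so hail = false.
The clause (wet) is unit, so wet = true.
The clause (!cold) is unit, so cold = false.
The clause (red) is unit, so red = true.
Now (!red) is unsatisfied and unit — conflict.
So every satisfying assignment has cool = False.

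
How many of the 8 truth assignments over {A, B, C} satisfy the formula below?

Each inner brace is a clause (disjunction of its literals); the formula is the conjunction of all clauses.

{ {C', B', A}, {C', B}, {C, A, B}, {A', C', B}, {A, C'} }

There are 2^3 = 8 truth assignments over (A, B, C).
Check each against the 5 clauses (columns in the order A, B, C):
  F F F  ✗ fails (C + A + B)
  F F T  ✗ fails (C' + B)
  F T F  ✓ satisfies all
  F T T  ✗ fails (C' + B' + A)
  T F F  ✓ satisfies all
  T F T  ✗ fails (C' + B)
  T T F  ✓ satisfies all
  T T T  ✓ satisfies all
4 of the 8 rows are models.

4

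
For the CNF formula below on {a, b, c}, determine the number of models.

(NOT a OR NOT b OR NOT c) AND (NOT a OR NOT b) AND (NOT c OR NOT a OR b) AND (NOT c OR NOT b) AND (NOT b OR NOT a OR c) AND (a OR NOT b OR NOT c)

4

There are 2^3 = 8 truth assignments over (a, b, c).
Check each against the 6 clauses (columns in the order a, b, c):
  F F F  ✓ satisfies all
  F F T  ✓ satisfies all
  F T F  ✓ satisfies all
  F T T  ✗ fails (NOT c OR NOT b)
  T F F  ✓ satisfies all
  T F T  ✗ fails (NOT c OR NOT a OR b)
  T T F  ✗ fails (NOT a OR NOT b)
  T T T  ✗ fails (NOT a OR NOT b OR NOT c)
4 of the 8 rows are models.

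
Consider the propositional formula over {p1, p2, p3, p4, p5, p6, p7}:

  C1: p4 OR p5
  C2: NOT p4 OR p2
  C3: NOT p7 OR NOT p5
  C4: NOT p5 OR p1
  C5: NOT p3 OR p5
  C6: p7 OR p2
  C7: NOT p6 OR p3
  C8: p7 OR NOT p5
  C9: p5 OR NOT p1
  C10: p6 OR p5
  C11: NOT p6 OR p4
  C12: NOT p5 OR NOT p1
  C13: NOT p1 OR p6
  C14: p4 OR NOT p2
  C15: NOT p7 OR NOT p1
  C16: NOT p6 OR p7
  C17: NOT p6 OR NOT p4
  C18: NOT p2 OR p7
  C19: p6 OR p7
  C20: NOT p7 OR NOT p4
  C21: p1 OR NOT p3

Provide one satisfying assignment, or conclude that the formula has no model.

Branch on p4: set p4 = true.
From the singleton clause (p2), p2 = true.
From the singleton clause (NOT p6), p6 = false.
From the singleton clause (p5), p5 = true.
From the singleton clause (NOT p7), p7 = false.
Now (p7) is unsatisfied and unit — conflict.
So p4 must be the other value — set p4 = false.
From the singleton clause (p5), p5 = true.
From the singleton clause (NOT p7), p7 = false.
Now (p7) is unsatisfied and unit — conflict.
Both values of p4 lead to a conflict.

UNSATISFIABLE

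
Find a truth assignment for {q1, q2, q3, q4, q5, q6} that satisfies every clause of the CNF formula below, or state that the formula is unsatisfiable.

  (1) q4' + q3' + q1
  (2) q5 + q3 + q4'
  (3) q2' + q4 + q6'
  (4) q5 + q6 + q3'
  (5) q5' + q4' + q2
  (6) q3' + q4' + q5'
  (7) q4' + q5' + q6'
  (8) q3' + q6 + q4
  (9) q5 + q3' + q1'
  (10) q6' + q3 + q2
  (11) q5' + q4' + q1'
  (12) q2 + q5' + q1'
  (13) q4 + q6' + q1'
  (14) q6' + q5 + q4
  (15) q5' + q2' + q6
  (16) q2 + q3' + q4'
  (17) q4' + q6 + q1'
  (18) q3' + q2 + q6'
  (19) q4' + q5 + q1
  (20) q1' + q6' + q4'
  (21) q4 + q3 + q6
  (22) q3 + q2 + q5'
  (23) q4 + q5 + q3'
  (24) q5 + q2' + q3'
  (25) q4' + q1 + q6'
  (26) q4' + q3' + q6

UNSATISFIABLE

Try q4 = 0.
Try q2 = 0.
Try q3 = 0.
From the singleton clause (q6'), q6 = 0.
That conflicts with the unit clause (q6).
So q3 must be the other value — set q3 = 1.
From the singleton clause (q6), q6 = 1.
That conflicts with the unit clause (q6').
Either choice for q3 ends in contradiction.
So q2 must be the other value — set q2 = 1.
From the singleton clause (q6'), q6 = 0.
From the singleton clause (q3'), q3 = 0.
That conflicts with the unit clause (q3).
Either choice for q2 ends in contradiction.
So q4 must be the other value — set q4 = 1.
Try q3 = 0.
From the singleton clause (q5), q5 = 1.
From the singleton clause (q2), q2 = 1.
From the singleton clause (q6'), q6 = 0.
That conflicts with the unit clause (q6).
So q3 must be the other value — set q3 = 1.
From the singleton clause (q1), q1 = 1.
From the singleton clause (q5'), q5 = 0.
That conflicts with the unit clause (q5).
Either choice for q3 ends in contradiction.
Either choice for q4 ends in contradiction.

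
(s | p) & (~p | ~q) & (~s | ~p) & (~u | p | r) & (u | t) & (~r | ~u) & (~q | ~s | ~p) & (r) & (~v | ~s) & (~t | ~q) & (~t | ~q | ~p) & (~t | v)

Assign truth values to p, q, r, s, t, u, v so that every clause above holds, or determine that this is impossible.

p: 1, q: 0, r: 1, s: 0, t: 1, u: 0, v: 1

(r) alone gives r = 1.
(~u) alone gives u = 0.
(t) alone gives t = 1.
(~q) alone gives q = 0.
(v) alone gives v = 1.
(~s) alone gives s = 0.
(p) alone gives p = 1.
All clauses are satisfied.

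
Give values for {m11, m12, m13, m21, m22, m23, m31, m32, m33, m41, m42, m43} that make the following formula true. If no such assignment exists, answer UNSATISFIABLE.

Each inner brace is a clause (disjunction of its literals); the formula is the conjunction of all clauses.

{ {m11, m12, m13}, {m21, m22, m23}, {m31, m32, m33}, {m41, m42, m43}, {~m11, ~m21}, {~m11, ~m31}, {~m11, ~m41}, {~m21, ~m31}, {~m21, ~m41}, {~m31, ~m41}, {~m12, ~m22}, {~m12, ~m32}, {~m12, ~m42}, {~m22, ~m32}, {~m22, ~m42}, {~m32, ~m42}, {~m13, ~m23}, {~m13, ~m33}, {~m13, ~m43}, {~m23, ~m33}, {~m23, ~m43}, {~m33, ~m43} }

Suppose m11 = 0.
Suppose m12 = 1.
Unit clause (~m22) forces m22 = 0.
Unit clause (~m32) forces m32 = 0.
Unit clause (~m42) forces m42 = 0.
Suppose m21 = 1.
Unit clause (~m31) forces m31 = 0.
Unit clause (m33) forces m33 = 1.
Unit clause (~m41) forces m41 = 0.
Unit clause (m43) forces m43 = 1.
Now (~m43) is unsatisfied and unit — conflict.
That branch fails; take m21 = 0 instead.
Unit clause (m23) forces m23 = 1.
Unit clause (~m13) forces m13 = 0.
Unit clause (~m33) forces m33 = 0.
Unit clause (m31) forces m31 = 1.
Unit clause (~m41) forces m41 = 0.
Unit clause (m43) forces m43 = 1.
Now (~m43) is unsatisfied and unit — conflict.
Both values of m21 lead to a conflict.
That branch fails; take m12 = 0 instead.
Unit clause (m13) forces m13 = 1.
Unit clause (~m23) forces m23 = 0.
Unit clause (~m33) forces m33 = 0.
Unit clause (~m43) forces m43 = 0.
Suppose m21 = 1.
Unit clause (~m31) forces m31 = 0.
Unit clause (m32) forces m32 = 1.
Unit clause (~m41) forces m41 = 0.
Unit clause (m42) forces m42 = 1.
Now (~m42) is unsatisfied and unit — conflict.
That branch fails; take m21 = 0 instead.
Unit clause (m22) forces m22 = 1.
Unit clause (~m32) forces m32 = 0.
Unit clause (m31) forces m31 = 1.
Unit clause (~m41) forces m41 = 0.
Unit clause (m42) forces m42 = 1.
Now (~m42) is unsatisfied and unit — conflict.
Both values of m21 lead to a conflict.
Both values of m12 lead to a conflict.
That branch fails; take m11 = 1 instead.
Unit clause (~m21) forces m21 = 0.
Unit clause (~m31) forces m31 = 0.
Unit clause (~m41) forces m41 = 0.
Suppose m22 = 1.
Unit clause (~m12) forces m12 = 0.
Unit clause (~m32) forces m32 = 0.
Unit clause (m33) forces m33 = 1.
Unit clause (~m42) forces m42 = 0.
Unit clause (m43) forces m43 = 1.
Now (~m43) is unsatisfied and unit — conflict.
That branch fails; take m22 = 0 instead.
Unit clause (m23) forces m23 = 1.
Unit clause (~m13) forces m13 = 0.
Unit clause (~m33) forces m33 = 0.
Unit clause (m32) forces m32 = 1.
Unit clause (~m12) forces m12 = 0.
Unit clause (~m42) forces m42 = 0.
Unit clause (m43) forces m43 = 1.
Now (~m43) is unsatisfied and unit — conflict.
Both values of m22 lead to a conflict.
Both values of m11 lead to a conflict.

UNSATISFIABLE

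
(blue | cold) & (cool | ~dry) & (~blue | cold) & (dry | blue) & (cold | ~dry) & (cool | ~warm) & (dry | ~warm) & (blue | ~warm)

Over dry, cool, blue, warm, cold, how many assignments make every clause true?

There are 2^5 = 32 truth assignments over (dry, cool, blue, warm, cold).
Split on dry. With dry = 1, the clauses containing dry are satisfied and ~dry drops from the rest; 3 of the 2^4 = 16 assignments to the other variables satisfy what remains.
With dry = 0, by the same count on the reduced clause set, 2 assignments work.
Total: 3 + 2 = 5.

5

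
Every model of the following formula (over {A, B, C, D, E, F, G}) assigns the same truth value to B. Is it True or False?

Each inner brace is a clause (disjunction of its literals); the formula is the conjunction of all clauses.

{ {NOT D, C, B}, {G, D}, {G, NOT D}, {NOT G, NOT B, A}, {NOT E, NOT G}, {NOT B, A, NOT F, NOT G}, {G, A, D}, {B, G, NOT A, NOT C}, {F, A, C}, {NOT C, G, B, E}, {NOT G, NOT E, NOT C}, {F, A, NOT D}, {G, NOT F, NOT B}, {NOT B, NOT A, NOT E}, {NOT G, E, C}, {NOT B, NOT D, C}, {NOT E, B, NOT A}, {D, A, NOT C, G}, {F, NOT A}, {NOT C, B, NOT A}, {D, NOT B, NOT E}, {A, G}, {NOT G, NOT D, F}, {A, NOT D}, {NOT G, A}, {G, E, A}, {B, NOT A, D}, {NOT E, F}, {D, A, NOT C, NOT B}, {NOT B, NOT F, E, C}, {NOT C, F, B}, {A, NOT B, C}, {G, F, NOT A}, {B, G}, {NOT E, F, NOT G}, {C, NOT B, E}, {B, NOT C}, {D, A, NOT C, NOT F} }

True

Suppose B = false.
Unit clause (G) forces G = true.
Unit clause (NOT E) forces E = false.
Unit clause (C) forces C = true.
But (NOT C) is also a unit clause — contradiction.
So every satisfying assignment has B = True.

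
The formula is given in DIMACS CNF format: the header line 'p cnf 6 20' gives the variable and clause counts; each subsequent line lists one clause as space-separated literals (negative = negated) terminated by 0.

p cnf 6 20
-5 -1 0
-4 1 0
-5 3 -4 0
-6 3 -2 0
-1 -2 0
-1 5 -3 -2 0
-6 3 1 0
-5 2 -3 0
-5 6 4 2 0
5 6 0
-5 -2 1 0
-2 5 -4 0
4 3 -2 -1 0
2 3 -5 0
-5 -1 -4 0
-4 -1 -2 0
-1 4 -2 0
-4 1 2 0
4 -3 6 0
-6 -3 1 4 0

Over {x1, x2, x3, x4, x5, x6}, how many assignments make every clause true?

There are 2^6 = 64 truth assignments over (x1, x2, x3, x4, x5, x6).
Split on x3. With x3 = True, the clauses containing x3 are satisfied and ¬x3 drops from the rest; 2 of the 2^5 = 32 assignments to the other variables satisfy what remains.
With x3 = False, by the same count on the reduced clause set, 2 assignments work.
Total: 2 + 2 = 4.

4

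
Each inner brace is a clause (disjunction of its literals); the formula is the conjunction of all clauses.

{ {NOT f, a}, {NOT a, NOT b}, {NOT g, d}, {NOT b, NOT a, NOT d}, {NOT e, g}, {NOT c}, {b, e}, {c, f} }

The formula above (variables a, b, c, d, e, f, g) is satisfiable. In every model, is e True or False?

True

Suppose e = false.
Unit clause (NOT c) forces c = false.
Unit clause (b) forces b = true.
Unit clause (NOT a) forces a = false.
Unit clause (NOT f) forces f = false.
Now (f) is unsatisfied and unit — conflict.
So every satisfying assignment has e = True.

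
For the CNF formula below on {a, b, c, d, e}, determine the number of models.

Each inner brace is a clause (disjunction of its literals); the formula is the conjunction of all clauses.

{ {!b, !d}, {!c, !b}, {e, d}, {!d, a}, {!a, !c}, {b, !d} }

There are 2^5 = 32 truth assignments over (a, b, c, d, e).
Split on d. With d = true, the clauses containing d are satisfied and !d drops from the rest; 0 of the 2^4 = 16 assignments to the other variables satisfy what remains.
With d = false, by the same count on the reduced clause set, 5 assignments work.
(One model: a=F, b=F, c=F, d=F, e=T.)
Total: 0 + 5 = 5.

5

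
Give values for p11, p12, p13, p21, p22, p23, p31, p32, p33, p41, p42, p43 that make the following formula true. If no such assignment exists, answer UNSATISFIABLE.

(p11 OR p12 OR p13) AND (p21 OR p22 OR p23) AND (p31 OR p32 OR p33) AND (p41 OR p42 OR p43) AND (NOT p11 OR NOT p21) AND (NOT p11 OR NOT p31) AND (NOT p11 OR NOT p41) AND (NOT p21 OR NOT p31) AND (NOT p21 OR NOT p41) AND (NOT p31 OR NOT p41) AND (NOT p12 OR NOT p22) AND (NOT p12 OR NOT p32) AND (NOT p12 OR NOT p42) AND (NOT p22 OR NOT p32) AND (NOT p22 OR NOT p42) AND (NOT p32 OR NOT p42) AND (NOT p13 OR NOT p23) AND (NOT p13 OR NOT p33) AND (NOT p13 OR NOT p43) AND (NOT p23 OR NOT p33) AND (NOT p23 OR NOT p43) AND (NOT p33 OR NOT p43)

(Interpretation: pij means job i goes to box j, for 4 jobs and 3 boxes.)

Try p11 = false.
Try p12 = true.
(NOT p22) alone gives p22 = false.
(NOT p32) alone gives p32 = false.
(NOT p42) alone gives p42 = false.
Try p21 = true.
(NOT p31) alone gives p31 = false.
(p33) alone gives p33 = true.
(NOT p41) alone gives p41 = false.
(p43) alone gives p43 = true.
That conflicts with the unit clause (NOT p43).
Backtrack on p21: now try p21 = false.
(p23) alone gives p23 = true.
(NOT p13) alone gives p13 = false.
(NOT p33) alone gives p33 = false.
(p31) alone gives p31 = true.
(NOT p41) alone gives p41 = false.
(p43) alone gives p43 = true.
That conflicts with the unit clause (NOT p43).
Both values of p21 lead to a conflict.
Backtrack on p12: now try p12 = false.
(p13) alone gives p13 = true.
(NOT p23) alone gives p23 = false.
(NOT p33) alone gives p33 = false.
(NOT p43) alone gives p43 = false.
Try p21 = true.
(NOT p31) alone gives p31 = false.
(p32) alone gives p32 = true.
(NOT p41) alone gives p41 = false.
(p42) alone gives p42 = true.
That conflicts with the unit clause (NOT p42).
Backtrack on p21: now try p21 = false.
(p22) alone gives p22 = true.
(NOT p32) alone gives p32 = false.
(p31) alone gives p31 = true.
(NOT p41) alone gives p41 = false.
(p42) alone gives p42 = true.
That conflicts with the unit clause (NOT p42).
Both values of p21 lead to a conflict.
Both values of p12 lead to a conflict.
Backtrack on p11: now try p11 = true.
(NOT p21) alone gives p21 = false.
(NOT p31) alone gives p31 = false.
(NOT p41) alone gives p41 = false.
Try p22 = true.
(NOT p12) alone gives p12 = false.
(NOT p32) alone gives p32 = false.
(p33) alone gives p33 = true.
(NOT p42) alone gives p42 = false.
(p43) alone gives p43 = true.
That conflicts with the unit clause (NOT p43).
Backtrack on p22: now try p22 = false.
(p23) alone gives p23 = true.
(NOT p13) alone gives p13 = false.
(NOT p33) alone gives p33 = false.
(p32) alone gives p32 = true.
(NOT p12) alone gives p12 = false.
(NOT p42) alone gives p42 = false.
(p43) alone gives p43 = true.
That conflicts with the unit clause (NOT p43).
Both values of p22 lead to a conflict.
Both values of p11 lead to a conflict.

UNSATISFIABLE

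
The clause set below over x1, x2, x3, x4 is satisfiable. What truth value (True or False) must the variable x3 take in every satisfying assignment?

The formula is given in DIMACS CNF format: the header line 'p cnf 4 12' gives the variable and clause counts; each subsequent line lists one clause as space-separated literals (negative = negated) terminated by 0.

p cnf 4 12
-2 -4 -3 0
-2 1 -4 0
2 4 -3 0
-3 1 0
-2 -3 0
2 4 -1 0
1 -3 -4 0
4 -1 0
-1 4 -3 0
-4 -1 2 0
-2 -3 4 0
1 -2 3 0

Suppose x3 = True.
From the singleton clause (x1), x1 = True.
From the singleton clause (¬x2), x2 = False.
From the singleton clause (x4), x4 = True.
Now (¬x4) is unsatisfied and unit — conflict.
So every satisfying assignment has x3 = False.

False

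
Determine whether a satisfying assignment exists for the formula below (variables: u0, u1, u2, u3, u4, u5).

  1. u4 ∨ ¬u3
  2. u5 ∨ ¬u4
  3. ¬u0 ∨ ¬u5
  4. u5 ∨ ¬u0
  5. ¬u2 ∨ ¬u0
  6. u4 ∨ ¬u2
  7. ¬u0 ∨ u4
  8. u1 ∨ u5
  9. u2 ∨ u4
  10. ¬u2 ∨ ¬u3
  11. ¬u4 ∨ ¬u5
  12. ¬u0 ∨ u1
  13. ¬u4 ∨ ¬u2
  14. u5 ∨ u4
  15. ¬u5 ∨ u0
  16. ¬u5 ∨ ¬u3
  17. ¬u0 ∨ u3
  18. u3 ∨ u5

Case u4 = True:
Unit clause (u5) forces u5 = True.
But (¬u5) is also a unit clause — contradiction.
Undo u4 and try u4 = False.
Unit clause (¬u3) forces u3 = False.
Unit clause (¬u2) forces u2 = False.
But (u2) is also a unit clause — contradiction.
Both values of u4 lead to a conflict.
No assignment satisfies every clause.

No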